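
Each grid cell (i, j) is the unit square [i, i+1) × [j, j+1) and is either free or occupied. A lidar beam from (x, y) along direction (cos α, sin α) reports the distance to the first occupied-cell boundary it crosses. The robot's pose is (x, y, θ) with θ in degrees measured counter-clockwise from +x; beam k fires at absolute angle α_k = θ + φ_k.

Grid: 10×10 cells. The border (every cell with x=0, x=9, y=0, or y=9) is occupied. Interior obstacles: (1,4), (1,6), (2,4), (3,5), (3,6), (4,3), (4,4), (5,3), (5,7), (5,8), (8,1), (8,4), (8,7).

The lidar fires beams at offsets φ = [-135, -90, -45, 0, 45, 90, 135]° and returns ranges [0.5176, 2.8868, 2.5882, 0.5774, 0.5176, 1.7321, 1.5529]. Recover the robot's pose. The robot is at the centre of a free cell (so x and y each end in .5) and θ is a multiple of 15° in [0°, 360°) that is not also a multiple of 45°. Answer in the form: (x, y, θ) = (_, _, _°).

Candidates: 51 free-cell centres × 16 headings = 816 poses. Raycast each; keep the one whose scan matches to 4 dp.
  (4.5, 7.5, 150°): beam 2 = 1.0000 ≠ 2.8868 ✗
  (3.5, 8.5, 15°): beam 1 = 4.0415 ≠ 0.5176 ✗
  (1.5, 3.5, 105°): beam 1 = 5.0000 ≠ 0.5176 ✗
  (2.5, 8.5, 30°): beam 1 = 1.9319 ≠ 0.5176 ✗
  …
  (2.5, 6.5, 150°): r_1=0.5176, r_2=2.8868, r_3=2.5882, r_4=0.5774, r_5=0.5176, r_6=1.7321, r_7=1.5529 — all match ✓
Unique over the lattice → pose = (2.5, 6.5, 150°).

(x, y, θ) = (2.5, 6.5, 150°)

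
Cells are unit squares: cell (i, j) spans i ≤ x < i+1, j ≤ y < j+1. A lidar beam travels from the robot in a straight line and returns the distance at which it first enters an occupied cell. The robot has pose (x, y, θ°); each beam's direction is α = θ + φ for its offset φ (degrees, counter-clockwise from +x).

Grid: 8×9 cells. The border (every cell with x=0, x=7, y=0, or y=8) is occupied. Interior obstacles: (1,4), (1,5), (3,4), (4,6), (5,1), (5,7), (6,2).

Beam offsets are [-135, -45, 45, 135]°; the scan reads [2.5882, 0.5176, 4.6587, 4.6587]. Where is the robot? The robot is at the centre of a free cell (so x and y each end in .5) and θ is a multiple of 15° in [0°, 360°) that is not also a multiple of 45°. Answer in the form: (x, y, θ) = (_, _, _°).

The pose lattice has 35·16 = 560 candidates. Test each by forward raycasting.
  (5.5, 5.5, 210°): beam 1 = 1.5529 ≠ 2.5882 ✗
  (1.5, 7.5, 195°): beam 1 = 0.5774 ≠ 2.5882 ✗
  (4.5, 1.5, 330°): beam 1 = 1.9319 ≠ 2.5882 ✗
  …
  (2.5, 5.5, 210°): r_1=2.5882, r_2=0.5176, r_3=4.6587, r_4=4.6587 — all match ✓
Unique over the lattice → pose = (2.5, 5.5, 210°).

(x, y, θ) = (2.5, 5.5, 210°)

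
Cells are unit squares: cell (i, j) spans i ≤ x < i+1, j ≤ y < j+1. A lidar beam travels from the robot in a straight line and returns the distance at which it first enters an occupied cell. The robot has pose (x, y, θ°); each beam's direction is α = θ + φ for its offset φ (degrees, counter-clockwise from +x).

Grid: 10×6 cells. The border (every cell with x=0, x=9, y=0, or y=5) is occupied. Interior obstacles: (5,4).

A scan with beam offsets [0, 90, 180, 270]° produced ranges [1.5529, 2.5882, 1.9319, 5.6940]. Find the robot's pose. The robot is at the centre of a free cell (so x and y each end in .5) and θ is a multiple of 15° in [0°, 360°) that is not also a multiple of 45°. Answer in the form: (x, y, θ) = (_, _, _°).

(x, y, θ) = (6.5, 2.5, 285°)

The pose lattice has 31·16 = 496 candidates. Test each by forward raycasting.
  (7.5, 4.5, 195°): beam 2 = 3.6235 ≠ 2.5882 ✗
  (4.5, 3.5, 255°): beam 1 = 2.5882 ≠ 1.5529 ✗
  (5.5, 3.5, 285°): beam 1 = 2.5882 ≠ 1.5529 ✗
  (1.5, 3.5, 300°): beam 1 = 2.8868 ≠ 1.5529 ✗
  …
  (6.5, 2.5, 285°): r_1=1.5529, r_2=2.5882, r_3=1.9319, r_4=5.6940 — all match ✓
No second candidate reproduces the full scan.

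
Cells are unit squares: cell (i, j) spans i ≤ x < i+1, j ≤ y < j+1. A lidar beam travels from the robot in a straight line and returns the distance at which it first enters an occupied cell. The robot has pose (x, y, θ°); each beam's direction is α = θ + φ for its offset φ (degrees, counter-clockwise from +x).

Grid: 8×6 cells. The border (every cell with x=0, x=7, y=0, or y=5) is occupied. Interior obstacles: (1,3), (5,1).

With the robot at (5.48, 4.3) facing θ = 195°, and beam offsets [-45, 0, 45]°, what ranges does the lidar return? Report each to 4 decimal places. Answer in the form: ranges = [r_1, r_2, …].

beam 1: φ=-45°, α=150°
  d=(-0.8660,0.5000)  start (5,4)  tX=0.5543 tY=1.4000  stride 1/|dx|=1.1547 1/|dy|=2.0000
    cross x-line → (4,4), t=0.5543
    cross y-line → (4,5), t=1.4000 (wall)
  → r_1 = 1.4000
beam 2: φ=0°, α=195°
  d=(-0.9659,-0.2588)  start (5,4)  tX=0.4969 tY=1.1591  stride 1/|dx|=1.0353 1/|dy|=3.8637
    cross x-line → (4,4), t=0.4969
    cross y-line → (4,3), t=1.1591
    cross x-line → (3,3), t=1.5322
    cross x-line → (2,3), t=2.5675
    cross x-line → (1,3), t=3.6028 (wall)
  → r_2 = 3.6028
beam 3: φ=45°, α=240°
  d=(-0.5000,-0.8660)  start (5,4)  tX=0.9600 tY=0.3464  stride 1/|dx|=2.0000 1/|dy|=1.1547
    cross y-line → (5,3), t=0.3464
    cross x-line → (4,3), t=0.9600
    cross y-line → (4,2), t=1.5011
    cross y-line → (4,1), t=2.6558
    cross x-line → (3,1), t=2.9600
    cross y-line → (3,0), t=3.8105 (wall)
  → r_3 = 3.8105

ranges = [1.4000, 3.6028, 3.8105]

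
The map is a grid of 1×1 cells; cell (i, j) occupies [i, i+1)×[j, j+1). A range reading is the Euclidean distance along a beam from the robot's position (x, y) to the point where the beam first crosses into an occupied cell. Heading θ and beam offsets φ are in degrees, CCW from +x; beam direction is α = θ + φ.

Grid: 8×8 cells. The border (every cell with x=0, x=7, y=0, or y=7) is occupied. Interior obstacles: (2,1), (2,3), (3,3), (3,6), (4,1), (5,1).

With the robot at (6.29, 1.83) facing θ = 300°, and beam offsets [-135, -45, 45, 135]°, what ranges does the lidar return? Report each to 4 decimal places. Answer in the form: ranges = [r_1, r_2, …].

ranges = [0.3002, 0.8593, 0.7350, 2.7432]

beam 1: φ=-135°, α=165°
  dir = (cos 165°, sin 165°) = (-0.9659, 0.2588); from cell (6,1)
  next x-line at t=0.3002, next y-line at t=0.6568; Δt_x=1.0353, Δt_y=3.8637
    x: enter (5,1) at t=0.3002 ← occupied
  → r_1 = 0.3002
beam 2: φ=-45°, α=255°
  dir = (cos 255°, sin 255°) = (-0.2588, -0.9659); from cell (6,1)
  next x-line at t=1.1205, next y-line at t=0.8593; Δt_x=3.8637, Δt_y=1.0353
    y: enter (6,0) at t=0.8593 ← occupied
  → r_2 = 0.8593
beam 3: φ=45°, α=345°
  dir = (cos 345°, sin 345°) = (0.9659, -0.2588); from cell (6,1)
  next x-line at t=0.7350, next y-line at t=3.2069; Δt_x=1.0353, Δt_y=3.8637
    x: enter (7,1) at t=0.7350 ← occupied
  → r_3 = 0.7350
beam 4: φ=135°, α=75°
  dir = (cos 75°, sin 75°) = (0.2588, 0.9659); from cell (6,1)
  next x-line at t=2.7432, next y-line at t=0.1760; Δt_x=3.8637, Δt_y=1.0353
    y: enter (6,2) at t=0.1760
    y: enter (6,3) at t=1.2113
    y: enter (6,4) at t=2.2465
    x: enter (7,4) at t=2.7432 ← occupied
  → r_4 = 2.7432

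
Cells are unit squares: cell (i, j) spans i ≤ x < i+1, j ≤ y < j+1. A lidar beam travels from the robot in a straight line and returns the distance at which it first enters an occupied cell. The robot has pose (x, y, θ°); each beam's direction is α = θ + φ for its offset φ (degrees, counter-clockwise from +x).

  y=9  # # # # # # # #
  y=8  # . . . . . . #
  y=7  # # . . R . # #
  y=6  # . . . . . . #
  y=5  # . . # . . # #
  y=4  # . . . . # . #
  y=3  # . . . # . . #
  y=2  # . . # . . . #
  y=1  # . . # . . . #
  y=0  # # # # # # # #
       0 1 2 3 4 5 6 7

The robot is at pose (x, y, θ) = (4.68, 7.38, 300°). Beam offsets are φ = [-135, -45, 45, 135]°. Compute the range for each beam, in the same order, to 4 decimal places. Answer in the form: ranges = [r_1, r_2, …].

ranges = [3.8098, 4.5345, 1.3666, 1.6771]

beam 1: φ=-135°, α=165°
  d=(-0.9659,0.2588)  start (4,7)  tX=0.7040 tY=2.3955  stride 1/|dx|=1.0353 1/|dy|=3.8637
    cross x-line → (3,7), t=0.7040
    cross x-line → (2,7), t=1.7393
    cross y-line → (2,8), t=2.3955
    cross x-line → (1,8), t=2.7745
    cross x-line → (0,8), t=3.8098 (wall)
  → r_1 = 3.8098
beam 2: φ=-45°, α=255°
  d=(-0.2588,-0.9659)  start (4,7)  tX=2.6273 tY=0.3934  stride 1/|dx|=3.8637 1/|dy|=1.0353
    cross y-line → (4,6), t=0.3934
    cross y-line → (4,5), t=1.4287
    cross y-line → (4,4), t=2.4640
    cross x-line → (3,4), t=2.6273
    cross y-line → (3,3), t=3.4992
    cross y-line → (3,2), t=4.5345 (wall)
  → r_2 = 4.5345
beam 3: φ=45°, α=345°
  d=(0.9659,-0.2588)  start (4,7)  tX=0.3313 tY=1.4682  stride 1/|dx|=1.0353 1/|dy|=3.8637
    cross x-line → (5,7), t=0.3313
    cross x-line → (6,7), t=1.3666 (wall)
  → r_3 = 1.3666
beam 4: φ=135°, α=75°
  d=(0.2588,0.9659)  start (4,7)  tX=1.2364 tY=0.6419  stride 1/|dx|=3.8637 1/|dy|=1.0353
    cross y-line → (4,8), t=0.6419
    cross x-line → (5,8), t=1.2364
    cross y-line → (5,9), t=1.6771 (wall)
  → r_4 = 1.6771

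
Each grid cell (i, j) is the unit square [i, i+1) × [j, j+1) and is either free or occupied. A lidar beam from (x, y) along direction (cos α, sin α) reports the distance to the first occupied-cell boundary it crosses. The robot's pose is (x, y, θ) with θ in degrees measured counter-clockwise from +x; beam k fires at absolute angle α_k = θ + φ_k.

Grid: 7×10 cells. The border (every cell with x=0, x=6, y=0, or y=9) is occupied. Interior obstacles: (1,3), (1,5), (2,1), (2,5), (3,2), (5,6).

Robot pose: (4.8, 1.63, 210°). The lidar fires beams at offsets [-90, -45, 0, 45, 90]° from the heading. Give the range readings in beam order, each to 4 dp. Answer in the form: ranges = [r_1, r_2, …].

beam 1: φ=-90°, α=120°
  d=(-0.5000,0.8660)  start (4,1)  tX=1.6000 tY=0.4272  stride 1/|dx|=2.0000 1/|dy|=1.1547
    cross y-line → (4,2), t=0.4272
    cross y-line → (4,3), t=1.5819
    cross x-line → (3,3), t=1.6000
    cross y-line → (3,4), t=2.7366
    cross x-line → (2,4), t=3.6000
    cross y-line → (2,5), t=3.8913 (wall)
  → r_1 = 3.8913
beam 2: φ=-45°, α=165°
  d=(-0.9659,0.2588)  start (4,1)  tX=0.8282 tY=1.4296  stride 1/|dx|=1.0353 1/|dy|=3.8637
    cross x-line → (3,1), t=0.8282
    cross y-line → (3,2), t=1.4296 (wall)
  → r_2 = 1.4296
beam 3: φ=0°, α=210°
  d=(-0.8660,-0.5000)  start (4,1)  tX=0.9238 tY=1.2600  stride 1/|dx|=1.1547 1/|dy|=2.0000
    cross x-line → (3,1), t=0.9238
    cross y-line → (3,0), t=1.2600 (wall)
  → r_3 = 1.2600
beam 4: φ=45°, α=255°
  d=(-0.2588,-0.9659)  start (4,1)  tX=3.0910 tY=0.6522  stride 1/|dx|=3.8637 1/|dy|=1.0353
    cross y-line → (4,0), t=0.6522 (wall)
  → r_4 = 0.6522
beam 5: φ=90°, α=300°
  d=(0.5000,-0.8660)  start (4,1)  tX=0.4000 tY=0.7275  stride 1/|dx|=2.0000 1/|dy|=1.1547
    cross x-line → (5,1), t=0.4000
    cross y-line → (5,0), t=0.7275 (wall)
  → r_5 = 0.7275

ranges = [3.8913, 1.4296, 1.2600, 0.6522, 0.7275]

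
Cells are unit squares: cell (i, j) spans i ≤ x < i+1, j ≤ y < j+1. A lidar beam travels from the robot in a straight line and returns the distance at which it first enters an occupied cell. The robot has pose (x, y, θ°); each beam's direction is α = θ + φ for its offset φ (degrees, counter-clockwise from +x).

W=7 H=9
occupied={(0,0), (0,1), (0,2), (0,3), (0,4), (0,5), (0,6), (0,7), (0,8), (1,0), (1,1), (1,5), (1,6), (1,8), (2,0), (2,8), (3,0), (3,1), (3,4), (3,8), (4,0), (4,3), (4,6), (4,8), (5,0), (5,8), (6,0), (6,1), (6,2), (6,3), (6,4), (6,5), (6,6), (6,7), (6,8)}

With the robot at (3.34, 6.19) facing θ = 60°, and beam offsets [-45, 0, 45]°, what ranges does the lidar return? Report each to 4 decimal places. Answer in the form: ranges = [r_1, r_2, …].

ranges = [0.6833, 2.0900, 1.8738]

beam 1: φ=-45°, α=15°
  cosα=0.9659 sinα=0.2588 | (3,6) | tMaxX 0.6833 tMaxY 3.1296 | tΔX 1.0353 tΔY 3.8637
    t=0.6833 [x] (4,6) — stop
  → r_1 = 0.6833
beam 2: φ=0°, α=60°
  cosα=0.5000 sinα=0.8660 | (3,6) | tMaxX 1.3200 tMaxY 0.9353 | tΔX 2.0000 tΔY 1.1547
    t=0.9353 [y] (3,7)
    t=1.3200 [x] (4,7)
    t=2.0900 [y] (4,8) — stop
  → r_2 = 2.0900
beam 3: φ=45°, α=105°
  cosα=-0.2588 sinα=0.9659 | (3,6) | tMaxX 1.3137 tMaxY 0.8386 | tΔX 3.8637 tΔY 1.0353
    t=0.8386 [y] (3,7)
    t=1.3137 [x] (2,7)
    t=1.8738 [y] (2,8) — stop
  → r_3 = 1.8738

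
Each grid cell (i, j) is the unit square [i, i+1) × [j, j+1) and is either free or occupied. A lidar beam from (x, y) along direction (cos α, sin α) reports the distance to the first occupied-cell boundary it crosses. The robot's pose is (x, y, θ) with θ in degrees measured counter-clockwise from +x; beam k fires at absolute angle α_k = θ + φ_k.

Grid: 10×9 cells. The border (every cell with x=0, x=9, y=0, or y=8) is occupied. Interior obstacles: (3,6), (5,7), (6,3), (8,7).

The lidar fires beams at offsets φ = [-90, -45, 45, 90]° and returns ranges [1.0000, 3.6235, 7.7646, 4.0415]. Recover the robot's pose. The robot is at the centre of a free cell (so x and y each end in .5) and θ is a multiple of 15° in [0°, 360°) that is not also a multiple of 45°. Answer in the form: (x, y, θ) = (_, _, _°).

(x, y, θ) = (1.5, 4.5, 330°)

Candidates: 52 free-cell centres × 16 headings = 832 poses. Raycast each; keep the one whose scan matches to 4 dp.
  (8.5, 3.5, 345°): beam 1 = 2.5882 ≠ 1.0000 ✗
  (7.5, 7.5, 120°): beam 1 = 0.5774 ≠ 1.0000 ✗
  (7.5, 5.5, 30°): beam 1 = 3.0000 ≠ 1.0000 ✗
  …
  (1.5, 4.5, 330°): r_1=1.0000, r_2=3.6235, r_3=7.7646, r_4=4.0415 — all match ✓
No second candidate reproduces the full scan.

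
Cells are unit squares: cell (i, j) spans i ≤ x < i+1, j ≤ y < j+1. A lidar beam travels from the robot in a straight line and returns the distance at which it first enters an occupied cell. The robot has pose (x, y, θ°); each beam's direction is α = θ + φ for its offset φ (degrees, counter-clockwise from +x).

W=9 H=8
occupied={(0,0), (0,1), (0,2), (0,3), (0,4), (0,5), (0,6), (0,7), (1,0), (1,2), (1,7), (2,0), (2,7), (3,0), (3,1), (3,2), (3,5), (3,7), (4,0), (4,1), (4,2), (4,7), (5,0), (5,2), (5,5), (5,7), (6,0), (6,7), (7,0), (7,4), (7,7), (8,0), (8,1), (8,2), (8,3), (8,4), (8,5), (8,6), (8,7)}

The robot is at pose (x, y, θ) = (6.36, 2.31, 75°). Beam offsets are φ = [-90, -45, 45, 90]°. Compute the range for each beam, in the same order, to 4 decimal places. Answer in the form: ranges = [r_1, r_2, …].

ranges = [1.6979, 1.8937, 0.7200, 0.3727]

beam 1: φ=-90°, α=345°
  d=(0.9659,-0.2588)  start (6,2)  tX=0.6626 tY=1.1977  stride 1/|dx|=1.0353 1/|dy|=3.8637
    cross x-line → (7,2), t=0.6626
    cross y-line → (7,1), t=1.1977
    cross x-line → (8,1), t=1.6979 (wall)
  → r_1 = 1.6979
beam 2: φ=-45°, α=30°
  d=(0.8660,0.5000)  start (6,2)  tX=0.7390 tY=1.3800  stride 1/|dx|=1.1547 1/|dy|=2.0000
    cross x-line → (7,2), t=0.7390
    cross y-line → (7,3), t=1.3800
    cross x-line → (8,3), t=1.8937 (wall)
  → r_2 = 1.8937
beam 3: φ=45°, α=120°
  d=(-0.5000,0.8660)  start (6,2)  tX=0.7200 tY=0.7967  stride 1/|dx|=2.0000 1/|dy|=1.1547
    cross x-line → (5,2), t=0.7200 (wall)
  → r_3 = 0.7200
beam 4: φ=90°, α=165°
  d=(-0.9659,0.2588)  start (6,2)  tX=0.3727 tY=2.6660  stride 1/|dx|=1.0353 1/|dy|=3.8637
    cross x-line → (5,2), t=0.3727 (wall)
  → r_4 = 0.3727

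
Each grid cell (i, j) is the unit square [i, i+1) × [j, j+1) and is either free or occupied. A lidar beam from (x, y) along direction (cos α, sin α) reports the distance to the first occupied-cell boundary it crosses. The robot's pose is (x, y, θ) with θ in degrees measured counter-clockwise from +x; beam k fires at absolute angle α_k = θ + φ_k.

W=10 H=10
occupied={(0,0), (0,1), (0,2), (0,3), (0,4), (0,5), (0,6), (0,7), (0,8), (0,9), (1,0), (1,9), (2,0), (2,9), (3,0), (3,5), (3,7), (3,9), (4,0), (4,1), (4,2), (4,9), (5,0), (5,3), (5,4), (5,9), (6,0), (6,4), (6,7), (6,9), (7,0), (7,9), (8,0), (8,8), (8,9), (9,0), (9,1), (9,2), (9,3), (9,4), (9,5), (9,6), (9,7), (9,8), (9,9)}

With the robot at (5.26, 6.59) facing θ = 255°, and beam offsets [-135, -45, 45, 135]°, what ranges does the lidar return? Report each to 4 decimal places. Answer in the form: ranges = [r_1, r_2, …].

ranges = [2.7828, 1.4549, 1.8360, 0.8545]

beam 1: φ=-135°, α=120°
  direction (-0.5000, 0.8660); cell (5,6); t to first gridline: x 0.5200, y 0.4734 (then +2.0000 / +1.1547)
    (5,7) via y @ 0.4734
    (4,7) via x @ 0.5200
    (4,8) via y @ 1.6281
    (3,8) via x @ 2.5200
    (3,9) via y @ 2.7828  # hit
  → r_1 = 2.7828
beam 2: φ=-45°, α=210°
  direction (-0.8660, -0.5000); cell (5,6); t to first gridline: x 0.3002, y 1.1800 (then +1.1547 / +2.0000)
    (4,6) via x @ 0.3002
    (4,5) via y @ 1.1800
    (3,5) via x @ 1.4549  # hit
  → r_2 = 1.4549
beam 3: φ=45°, α=300°
  direction (0.5000, -0.8660); cell (5,6); t to first gridline: x 1.4800, y 0.6813 (then +2.0000 / +1.1547)
    (5,5) via y @ 0.6813
    (6,5) via x @ 1.4800
    (6,4) via y @ 1.8360  # hit
  → r_3 = 1.8360
beam 4: φ=135°, α=30°
  direction (0.8660, 0.5000); cell (5,6); t to first gridline: x 0.8545, y 0.8200 (then +1.1547 / +2.0000)
    (5,7) via y @ 0.8200
    (6,7) via x @ 0.8545  # hit
  → r_4 = 0.8545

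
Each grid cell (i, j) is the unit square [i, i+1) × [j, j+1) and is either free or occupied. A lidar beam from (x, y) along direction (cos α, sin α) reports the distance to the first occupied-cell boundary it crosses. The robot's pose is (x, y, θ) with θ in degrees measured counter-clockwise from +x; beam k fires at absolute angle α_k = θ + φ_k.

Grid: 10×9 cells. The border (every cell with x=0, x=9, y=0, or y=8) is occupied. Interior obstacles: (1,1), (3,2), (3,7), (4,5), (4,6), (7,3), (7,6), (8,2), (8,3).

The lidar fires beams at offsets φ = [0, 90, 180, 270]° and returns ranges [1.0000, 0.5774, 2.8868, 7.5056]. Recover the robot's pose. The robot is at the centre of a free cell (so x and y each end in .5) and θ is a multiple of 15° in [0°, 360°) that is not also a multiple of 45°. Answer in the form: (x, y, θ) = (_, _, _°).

The pose lattice has 47·16 = 752 candidates. Test each by forward raycasting.
  (8.5, 1.5, 195°): beam 1 = 1.9319 ≠ 1.0000 ✗
  (2.5, 5.5, 345°): beam 1 = 1.5529 ≠ 1.0000 ✗
  (3.5, 4.5, 300°): beam 1 = 4.0415 ≠ 1.0000 ✗
  …
  (5.5, 1.5, 210°): r_1=1.0000, r_2=0.5774, r_3=2.8868, r_4=7.5056 — all match ✓
Unique over the lattice → pose = (5.5, 1.5, 210°).

(x, y, θ) = (5.5, 1.5, 210°)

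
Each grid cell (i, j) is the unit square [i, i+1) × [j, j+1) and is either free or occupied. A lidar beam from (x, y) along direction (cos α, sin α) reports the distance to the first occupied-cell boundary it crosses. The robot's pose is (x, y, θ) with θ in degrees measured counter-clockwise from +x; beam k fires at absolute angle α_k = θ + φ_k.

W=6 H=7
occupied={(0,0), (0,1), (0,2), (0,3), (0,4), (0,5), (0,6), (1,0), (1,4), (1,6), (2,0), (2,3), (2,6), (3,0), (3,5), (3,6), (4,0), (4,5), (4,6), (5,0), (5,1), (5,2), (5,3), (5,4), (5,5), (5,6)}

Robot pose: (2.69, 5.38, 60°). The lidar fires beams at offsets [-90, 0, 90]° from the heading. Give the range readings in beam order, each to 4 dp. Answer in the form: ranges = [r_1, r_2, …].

ranges = [0.3580, 0.6200, 1.2400]

beam 1: φ=-90°, α=330°
  cosα=0.8660 sinα=-0.5000 | (2,5) | tMaxX 0.3580 tMaxY 0.7600 | tΔX 1.1547 tΔY 2.0000
    t=0.3580 [x] (3,5) — stop
  → r_1 = 0.3580
beam 2: φ=0°, α=60°
  cosα=0.5000 sinα=0.8660 | (2,5) | tMaxX 0.6200 tMaxY 0.7159 | tΔX 2.0000 tΔY 1.1547
    t=0.6200 [x] (3,5) — stop
  → r_2 = 0.6200
beam 3: φ=90°, α=150°
  cosα=-0.8660 sinα=0.5000 | (2,5) | tMaxX 0.7967 tMaxY 1.2400 | tΔX 1.1547 tΔY 2.0000
    t=0.7967 [x] (1,5)
    t=1.2400 [y] (1,6) — stop
  → r_3 = 1.2400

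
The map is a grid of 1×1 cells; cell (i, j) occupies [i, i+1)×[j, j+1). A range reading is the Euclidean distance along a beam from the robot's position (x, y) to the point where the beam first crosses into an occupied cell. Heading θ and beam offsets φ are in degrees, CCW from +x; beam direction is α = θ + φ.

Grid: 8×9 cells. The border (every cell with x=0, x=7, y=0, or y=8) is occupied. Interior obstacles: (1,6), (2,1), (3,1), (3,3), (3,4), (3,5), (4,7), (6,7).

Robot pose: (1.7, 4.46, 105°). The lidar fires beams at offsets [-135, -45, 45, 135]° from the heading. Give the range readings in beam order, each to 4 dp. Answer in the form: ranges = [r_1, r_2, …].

beam 1: φ=-135°, α=330°
  dir = (cos 330°, sin 330°) = (0.8660, -0.5000); from cell (1,4)
  next x-line at t=0.3464, next y-line at t=0.9200; Δt_x=1.1547, Δt_y=2.0000
    x: enter (2,4) at t=0.3464
    y: enter (2,3) at t=0.9200
    x: enter (3,3) at t=1.5011 ← occupied
  → r_1 = 1.5011
beam 2: φ=-45°, α=60°
  dir = (cos 60°, sin 60°) = (0.5000, 0.8660); from cell (1,4)
  next x-line at t=0.6000, next y-line at t=0.6235; Δt_x=2.0000, Δt_y=1.1547
    x: enter (2,4) at t=0.6000
    y: enter (2,5) at t=0.6235
    y: enter (2,6) at t=1.7782
    x: enter (3,6) at t=2.6000
    y: enter (3,7) at t=2.9329
    y: enter (3,8) at t=4.0876 ← occupied
  → r_2 = 4.0876
beam 3: φ=45°, α=150°
  dir = (cos 150°, sin 150°) = (-0.8660, 0.5000); from cell (1,4)
  next x-line at t=0.8083, next y-line at t=1.0800; Δt_x=1.1547, Δt_y=2.0000
    x: enter (0,4) at t=0.8083 ← occupied
  → r_3 = 0.8083
beam 4: φ=135°, α=240°
  dir = (cos 240°, sin 240°) = (-0.5000, -0.8660); from cell (1,4)
  next x-line at t=1.4000, next y-line at t=0.5312; Δt_x=2.0000, Δt_y=1.1547
    y: enter (1,3) at t=0.5312
    x: enter (0,3) at t=1.4000 ← occupied
  → r_4 = 1.4000

ranges = [1.5011, 4.0876, 0.8083, 1.4000]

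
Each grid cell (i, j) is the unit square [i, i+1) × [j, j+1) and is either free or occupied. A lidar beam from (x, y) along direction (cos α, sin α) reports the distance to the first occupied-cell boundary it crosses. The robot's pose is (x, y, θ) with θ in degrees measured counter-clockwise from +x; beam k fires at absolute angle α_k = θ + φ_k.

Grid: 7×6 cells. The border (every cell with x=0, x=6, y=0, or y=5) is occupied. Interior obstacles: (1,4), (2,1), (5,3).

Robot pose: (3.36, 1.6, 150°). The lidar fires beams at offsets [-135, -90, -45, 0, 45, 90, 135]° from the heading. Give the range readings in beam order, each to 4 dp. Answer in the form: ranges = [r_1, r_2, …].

ranges = [2.7331, 3.9260, 3.5199, 0.4157, 0.3727, 0.6928, 0.6212]

beam 1: φ=-135°, α=15°
  direction (0.9659, 0.2588); cell (3,1); t to first gridline: x 0.6626, y 1.5455 (then +1.0353 / +3.8637)
    (4,1) via x @ 0.6626
    (4,2) via y @ 1.5455
    (5,2) via x @ 1.6979
    (6,2) via x @ 2.7331  # hit
  → r_1 = 2.7331
beam 2: φ=-90°, α=60°
  direction (0.5000, 0.8660); cell (3,1); t to first gridline: x 1.2800, y 0.4619 (then +2.0000 / +1.1547)
    (3,2) via y @ 0.4619
    (4,2) via x @ 1.2800
    (4,3) via y @ 1.6166
    (4,4) via y @ 2.7713
    (5,4) via x @ 3.2800
    (5,5) via y @ 3.9260  # hit
  → r_2 = 3.9260
beam 3: φ=-45°, α=105°
  direction (-0.2588, 0.9659); cell (3,1); t to first gridline: x 1.3909, y 0.4141 (then +3.8637 / +1.0353)
    (3,2) via y @ 0.4141
    (2,2) via x @ 1.3909
    (2,3) via y @ 1.4494
    (2,4) via y @ 2.4847
    (2,5) via y @ 3.5199  # hit
  → r_3 = 3.5199
beam 4: φ=0°, α=150°
  direction (-0.8660, 0.5000); cell (3,1); t to first gridline: x 0.4157, y 0.8000 (then +1.1547 / +2.0000)
    (2,1) via x @ 0.4157  # hit
  → r_4 = 0.4157
beam 5: φ=45°, α=195°
  direction (-0.9659, -0.2588); cell (3,1); t to first gridline: x 0.3727, y 2.3182 (then +1.0353 / +3.8637)
    (2,1) via x @ 0.3727  # hit
  → r_5 = 0.3727
beam 6: φ=90°, α=240°
  direction (-0.5000, -0.8660); cell (3,1); t to first gridline: x 0.7200, y 0.6928 (then +2.0000 / +1.1547)
    (3,0) via y @ 0.6928  # hit
  → r_6 = 0.6928
beam 7: φ=135°, α=285°
  direction (0.2588, -0.9659); cell (3,1); t to first gridline: x 2.4728, y 0.6212 (then +3.8637 / +1.0353)
    (3,0) via y @ 0.6212  # hit
  → r_7 = 0.6212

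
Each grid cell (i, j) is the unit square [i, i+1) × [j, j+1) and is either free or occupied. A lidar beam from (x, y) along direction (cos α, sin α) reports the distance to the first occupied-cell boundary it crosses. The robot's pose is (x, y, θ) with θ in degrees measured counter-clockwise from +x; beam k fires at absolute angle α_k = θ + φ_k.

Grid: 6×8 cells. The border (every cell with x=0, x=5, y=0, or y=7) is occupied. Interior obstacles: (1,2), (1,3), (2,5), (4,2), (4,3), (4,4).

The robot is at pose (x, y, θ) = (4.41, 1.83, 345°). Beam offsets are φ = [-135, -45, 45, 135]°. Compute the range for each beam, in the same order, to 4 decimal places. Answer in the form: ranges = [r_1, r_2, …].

beam 1: φ=-135°, α=210°
  direction (-0.8660, -0.5000); cell (4,1); t to first gridline: x 0.4734, y 1.6600 (then +1.1547 / +2.0000)
    (3,1) via x @ 0.4734
    (2,1) via x @ 1.6281
    (2,0) via y @ 1.6600  # hit
  → r_1 = 1.6600
beam 2: φ=-45°, α=300°
  direction (0.5000, -0.8660); cell (4,1); t to first gridline: x 1.1800, y 0.9584 (then +2.0000 / +1.1547)
    (4,0) via y @ 0.9584  # hit
  → r_2 = 0.9584
beam 3: φ=45°, α=30°
  direction (0.8660, 0.5000); cell (4,1); t to first gridline: x 0.6813, y 0.3400 (then +1.1547 / +2.0000)
    (4,2) via y @ 0.3400  # hit
  → r_3 = 0.3400
beam 4: φ=135°, α=120°
  direction (-0.5000, 0.8660); cell (4,1); t to first gridline: x 0.8200, y 0.1963 (then +2.0000 / +1.1547)
    (4,2) via y @ 0.1963  # hit
  → r_4 = 0.1963

ranges = [1.6600, 0.9584, 0.3400, 0.1963]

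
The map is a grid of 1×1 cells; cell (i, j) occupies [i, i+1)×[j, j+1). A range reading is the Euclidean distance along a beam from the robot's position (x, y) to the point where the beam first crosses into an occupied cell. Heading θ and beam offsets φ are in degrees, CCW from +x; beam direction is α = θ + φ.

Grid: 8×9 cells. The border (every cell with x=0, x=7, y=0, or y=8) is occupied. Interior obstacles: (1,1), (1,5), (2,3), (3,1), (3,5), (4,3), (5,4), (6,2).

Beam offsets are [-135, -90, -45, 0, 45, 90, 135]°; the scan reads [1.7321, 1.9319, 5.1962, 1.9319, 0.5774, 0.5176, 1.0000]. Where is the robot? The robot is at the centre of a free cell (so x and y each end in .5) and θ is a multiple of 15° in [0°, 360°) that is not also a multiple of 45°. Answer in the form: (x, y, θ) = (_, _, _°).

The pose lattice has 34·16 = 544 candidates. Test each by forward raycasting.
  (1.5, 3.5, 150°): beam 1 = 0.5176 ≠ 1.7321 ✗
  (2.5, 5.5, 75°): beam 1 = 5.1962 ≠ 1.7321 ✗
  (3.5, 3.5, 30°): beam 1 = 1.5529 ≠ 1.7321 ✗
  …
  (2.5, 7.5, 15°): r_1=1.7321, r_2=1.9319, r_3=5.1962, r_4=1.9319, r_5=0.5774, r_6=0.5176, r_7=1.0000 — all match ✓
Only this pose fits every beam.

(x, y, θ) = (2.5, 7.5, 15°)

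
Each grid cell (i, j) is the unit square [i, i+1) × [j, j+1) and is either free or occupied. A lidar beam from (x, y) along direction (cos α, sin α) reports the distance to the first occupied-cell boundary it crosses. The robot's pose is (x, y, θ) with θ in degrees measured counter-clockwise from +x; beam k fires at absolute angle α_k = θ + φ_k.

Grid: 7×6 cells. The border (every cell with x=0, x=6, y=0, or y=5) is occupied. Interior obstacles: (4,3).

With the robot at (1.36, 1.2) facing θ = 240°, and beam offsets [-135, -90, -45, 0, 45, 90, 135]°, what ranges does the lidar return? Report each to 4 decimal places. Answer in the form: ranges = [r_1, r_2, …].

ranges = [1.3909, 0.4157, 0.3727, 0.2309, 0.2071, 0.4000, 4.8037]

beam 1: φ=-135°, α=105°
  d=(-0.2588,0.9659)  start (1,1)  tX=1.3909 tY=0.8282  stride 1/|dx|=3.8637 1/|dy|=1.0353
    cross y-line → (1,2), t=0.8282
    cross x-line → (0,2), t=1.3909 (wall)
  → r_1 = 1.3909
beam 2: φ=-90°, α=150°
  d=(-0.8660,0.5000)  start (1,1)  tX=0.4157 tY=1.6000  stride 1/|dx|=1.1547 1/|dy|=2.0000
    cross x-line → (0,1), t=0.4157 (wall)
  → r_2 = 0.4157
beam 3: φ=-45°, α=195°
  d=(-0.9659,-0.2588)  start (1,1)  tX=0.3727 tY=0.7727  stride 1/|dx|=1.0353 1/|dy|=3.8637
    cross x-line → (0,1), t=0.3727 (wall)
  → r_3 = 0.3727
beam 4: φ=0°, α=240°
  d=(-0.5000,-0.8660)  start (1,1)  tX=0.7200 tY=0.2309  stride 1/|dx|=2.0000 1/|dy|=1.1547
    cross y-line → (1,0), t=0.2309 (wall)
  → r_4 = 0.2309
beam 5: φ=45°, α=285°
  d=(0.2588,-0.9659)  start (1,1)  tX=2.4728 tY=0.2071  stride 1/|dx|=3.8637 1/|dy|=1.0353
    cross y-line → (1,0), t=0.2071 (wall)
  → r_5 = 0.2071
beam 6: φ=90°, α=330°
  d=(0.8660,-0.5000)  start (1,1)  tX=0.7390 tY=0.4000  stride 1/|dx|=1.1547 1/|dy|=2.0000
    cross y-line → (1,0), t=0.4000 (wall)
  → r_6 = 0.4000
beam 7: φ=135°, α=15°
  d=(0.9659,0.2588)  start (1,1)  tX=0.6626 tY=3.0910  stride 1/|dx|=1.0353 1/|dy|=3.8637
    cross x-line → (2,1), t=0.6626
    cross x-line → (3,1), t=1.6979
    cross x-line → (4,1), t=2.7331
    cross y-line → (4,2), t=3.0910
    cross x-line → (5,2), t=3.7684
    cross x-line → (6,2), t=4.8037 (wall)
  → r_7 = 4.8037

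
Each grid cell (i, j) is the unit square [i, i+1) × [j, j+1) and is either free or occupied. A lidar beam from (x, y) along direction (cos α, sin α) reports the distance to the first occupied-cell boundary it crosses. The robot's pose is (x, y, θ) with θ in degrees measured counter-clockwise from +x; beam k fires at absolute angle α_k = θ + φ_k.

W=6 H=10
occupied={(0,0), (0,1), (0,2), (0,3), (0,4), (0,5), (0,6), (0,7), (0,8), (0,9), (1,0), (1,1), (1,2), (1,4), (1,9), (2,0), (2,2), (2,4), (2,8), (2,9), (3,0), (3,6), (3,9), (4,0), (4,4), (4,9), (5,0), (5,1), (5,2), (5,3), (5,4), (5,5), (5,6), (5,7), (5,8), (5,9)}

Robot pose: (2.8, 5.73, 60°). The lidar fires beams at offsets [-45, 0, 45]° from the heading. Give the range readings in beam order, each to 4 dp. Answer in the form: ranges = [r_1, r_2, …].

ranges = [1.0432, 0.4000, 2.3501]

beam 1: φ=-45°, α=15°
  direction (0.9659, 0.2588); cell (2,5); t to first gridline: x 0.2071, y 1.0432 (then +1.0353 / +3.8637)
    (3,5) via x @ 0.2071
    (3,6) via y @ 1.0432  # hit
  → r_1 = 1.0432
beam 2: φ=0°, α=60°
  direction (0.5000, 0.8660); cell (2,5); t to first gridline: x 0.4000, y 0.3118 (then +2.0000 / +1.1547)
    (2,6) via y @ 0.3118
    (3,6) via x @ 0.4000  # hit
  → r_2 = 0.4000
beam 3: φ=45°, α=105°
  direction (-0.2588, 0.9659); cell (2,5); t to first gridline: x 3.0910, y 0.2795 (then +3.8637 / +1.0353)
    (2,6) via y @ 0.2795
    (2,7) via y @ 1.3148
    (2,8) via y @ 2.3501  # hit
  → r_3 = 2.3501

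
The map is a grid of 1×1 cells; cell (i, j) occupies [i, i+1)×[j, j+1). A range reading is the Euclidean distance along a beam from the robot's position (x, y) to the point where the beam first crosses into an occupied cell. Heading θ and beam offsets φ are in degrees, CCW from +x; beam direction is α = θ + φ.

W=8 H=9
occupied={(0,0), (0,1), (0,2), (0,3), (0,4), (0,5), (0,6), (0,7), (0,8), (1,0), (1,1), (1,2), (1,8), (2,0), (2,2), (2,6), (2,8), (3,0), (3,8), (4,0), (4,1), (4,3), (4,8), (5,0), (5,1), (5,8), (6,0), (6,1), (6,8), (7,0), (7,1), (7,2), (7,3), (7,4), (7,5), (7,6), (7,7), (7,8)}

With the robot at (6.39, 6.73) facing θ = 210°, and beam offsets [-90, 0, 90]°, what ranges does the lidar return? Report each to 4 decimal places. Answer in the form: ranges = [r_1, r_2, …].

beam 1: φ=-90°, α=120°
  d=(-0.5000,0.8660)  start (6,6)  tX=0.7800 tY=0.3118  stride 1/|dx|=2.0000 1/|dy|=1.1547
    cross y-line → (6,7), t=0.3118
    cross x-line → (5,7), t=0.7800
    cross y-line → (5,8), t=1.4665 (wall)
  → r_1 = 1.4665
beam 2: φ=0°, α=210°
  d=(-0.8660,-0.5000)  start (6,6)  tX=0.4503 tY=1.4600  stride 1/|dx|=1.1547 1/|dy|=2.0000
    cross x-line → (5,6), t=0.4503
    cross y-line → (5,5), t=1.4600
    cross x-line → (4,5), t=1.6050
    cross x-line → (3,5), t=2.7597
    cross y-line → (3,4), t=3.4600
    cross x-line → (2,4), t=3.9144
    cross x-line → (1,4), t=5.0691
    cross y-line → (1,3), t=5.4600
    cross x-line → (0,3), t=6.2238 (wall)
  → r_2 = 6.2238
beam 3: φ=90°, α=300°
  d=(0.5000,-0.8660)  start (6,6)  tX=1.2200 tY=0.8429  stride 1/|dx|=2.0000 1/|dy|=1.1547
    cross y-line → (6,5), t=0.8429
    cross x-line → (7,5), t=1.2200 (wall)
  → r_3 = 1.2200

ranges = [1.4665, 6.2238, 1.2200]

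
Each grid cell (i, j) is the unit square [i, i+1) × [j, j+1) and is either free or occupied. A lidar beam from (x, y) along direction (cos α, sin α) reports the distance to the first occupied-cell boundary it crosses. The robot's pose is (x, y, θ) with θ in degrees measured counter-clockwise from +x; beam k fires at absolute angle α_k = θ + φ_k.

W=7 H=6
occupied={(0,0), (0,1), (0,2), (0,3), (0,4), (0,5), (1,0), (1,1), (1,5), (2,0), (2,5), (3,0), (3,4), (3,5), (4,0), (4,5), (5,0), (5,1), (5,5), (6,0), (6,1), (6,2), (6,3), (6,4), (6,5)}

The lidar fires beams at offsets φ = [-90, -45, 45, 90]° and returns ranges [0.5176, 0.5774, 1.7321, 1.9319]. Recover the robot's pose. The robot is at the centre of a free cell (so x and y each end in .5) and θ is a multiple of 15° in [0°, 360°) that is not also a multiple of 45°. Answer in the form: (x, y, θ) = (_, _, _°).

Enumerate (i+0.5, j+0.5, θ) over the 17 free cells and 16 admissible headings. For each, cast all 4 beams and compare to the given ranges.
  (3.5, 3.5, 255°): beam 1 = 2.5882 ≠ 0.5176 ✗
  (1.5, 2.5, 165°): beam 1 = 2.5882 ≠ 0.5176 ✗
  (3.5, 2.5, 75°): beam 1 = 1.9319 ≠ 0.5176 ✗
  …
  (5.5, 3.5, 75°): r_1=0.5176, r_2=0.5774, r_3=1.7321, r_4=1.9319 — all match ✓
No second candidate reproduces the full scan.

(x, y, θ) = (5.5, 3.5, 75°)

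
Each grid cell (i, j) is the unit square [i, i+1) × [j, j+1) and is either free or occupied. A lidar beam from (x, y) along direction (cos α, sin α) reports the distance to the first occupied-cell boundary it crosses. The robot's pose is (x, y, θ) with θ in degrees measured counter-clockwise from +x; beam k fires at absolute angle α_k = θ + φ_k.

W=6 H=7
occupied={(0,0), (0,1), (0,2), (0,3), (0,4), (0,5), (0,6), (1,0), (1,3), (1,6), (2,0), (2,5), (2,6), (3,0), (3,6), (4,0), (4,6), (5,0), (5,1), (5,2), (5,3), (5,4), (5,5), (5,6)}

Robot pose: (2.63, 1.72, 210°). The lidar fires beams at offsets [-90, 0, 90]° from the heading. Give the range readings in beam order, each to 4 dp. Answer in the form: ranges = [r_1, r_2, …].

beam 1: φ=-90°, α=120°
  d=(-0.5000,0.8660)  start (2,1)  tX=1.2600 tY=0.3233  stride 1/|dx|=2.0000 1/|dy|=1.1547
    cross y-line → (2,2), t=0.3233
    cross x-line → (1,2), t=1.2600
    cross y-line → (1,3), t=1.4780 (wall)
  → r_1 = 1.4780
beam 2: φ=0°, α=210°
  d=(-0.8660,-0.5000)  start (2,1)  tX=0.7275 tY=1.4400  stride 1/|dx|=1.1547 1/|dy|=2.0000
    cross x-line → (1,1), t=0.7275
    cross y-line → (1,0), t=1.4400 (wall)
  → r_2 = 1.4400
beam 3: φ=90°, α=300°
  d=(0.5000,-0.8660)  start (2,1)  tX=0.7400 tY=0.8314  stride 1/|dx|=2.0000 1/|dy|=1.1547
    cross x-line → (3,1), t=0.7400
    cross y-line → (3,0), t=0.8314 (wall)
  → r_3 = 0.8314

ranges = [1.4780, 1.4400, 0.8314]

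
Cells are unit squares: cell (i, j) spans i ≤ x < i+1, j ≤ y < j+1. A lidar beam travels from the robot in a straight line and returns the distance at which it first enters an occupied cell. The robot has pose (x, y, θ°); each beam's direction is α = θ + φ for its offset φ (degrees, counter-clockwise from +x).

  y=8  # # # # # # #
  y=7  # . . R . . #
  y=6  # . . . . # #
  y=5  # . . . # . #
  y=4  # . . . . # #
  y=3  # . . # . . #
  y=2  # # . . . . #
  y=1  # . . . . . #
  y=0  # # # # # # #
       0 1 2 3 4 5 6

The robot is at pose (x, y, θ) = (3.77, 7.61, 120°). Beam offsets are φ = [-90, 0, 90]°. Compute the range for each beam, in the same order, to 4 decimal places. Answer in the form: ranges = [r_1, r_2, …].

beam 1: φ=-90°, α=30°
  d=(0.8660,0.5000)  start (3,7)  tX=0.2656 tY=0.7800  stride 1/|dx|=1.1547 1/|dy|=2.0000
    cross x-line → (4,7), t=0.2656
    cross y-line → (4,8), t=0.7800 (wall)
  → r_1 = 0.7800
beam 2: φ=0°, α=120°
  d=(-0.5000,0.8660)  start (3,7)  tX=1.5400 tY=0.4503  stride 1/|dx|=2.0000 1/|dy|=1.1547
    cross y-line → (3,8), t=0.4503 (wall)
  → r_2 = 0.4503
beam 3: φ=90°, α=210°
  d=(-0.8660,-0.5000)  start (3,7)  tX=0.8891 tY=1.2200  stride 1/|dx|=1.1547 1/|dy|=2.0000
    cross x-line → (2,7), t=0.8891
    cross y-line → (2,6), t=1.2200
    cross x-line → (1,6), t=2.0438
    cross x-line → (0,6), t=3.1985 (wall)
  → r_3 = 3.1985

ranges = [0.7800, 0.4503, 3.1985]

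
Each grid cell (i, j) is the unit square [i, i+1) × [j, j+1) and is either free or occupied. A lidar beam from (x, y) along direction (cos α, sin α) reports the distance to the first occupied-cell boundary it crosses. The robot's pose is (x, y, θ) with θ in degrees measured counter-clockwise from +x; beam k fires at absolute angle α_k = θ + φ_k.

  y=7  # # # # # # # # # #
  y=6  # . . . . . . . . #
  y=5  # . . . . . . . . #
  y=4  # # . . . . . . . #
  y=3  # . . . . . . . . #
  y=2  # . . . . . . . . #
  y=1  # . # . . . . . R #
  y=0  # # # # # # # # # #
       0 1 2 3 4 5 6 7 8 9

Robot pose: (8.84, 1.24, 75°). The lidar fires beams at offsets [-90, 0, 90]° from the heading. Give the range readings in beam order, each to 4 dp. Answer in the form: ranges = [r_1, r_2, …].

beam 1: φ=-90°, α=345°
  cosα=0.9659 sinα=-0.2588 | (8,1) | tMaxX 0.1656 tMaxY 0.9273 | tΔX 1.0353 tΔY 3.8637
    t=0.1656 [x] (9,1) — stop
  → r_1 = 0.1656
beam 2: φ=0°, α=75°
  cosα=0.2588 sinα=0.9659 | (8,1) | tMaxX 0.6182 tMaxY 0.7868 | tΔX 3.8637 tΔY 1.0353
    t=0.6182 [x] (9,1) — stop
  → r_2 = 0.6182
beam 3: φ=90°, α=165°
  cosα=-0.9659 sinα=0.2588 | (8,1) | tMaxX 0.8696 tMaxY 2.9364 | tΔX 1.0353 tΔY 3.8637
    t=0.8696 [x] (7,1)
    t=1.9049 [x] (6,1)
    t=2.9364 [y] (6,2)
    t=2.9402 [x] (5,2)
    t=3.9755 [x] (4,2)
    t=5.0107 [x] (3,2)
    t=6.0460 [x] (2,2)
    t=6.8001 [y] (2,3)
    t=7.0813 [x] (1,3)
    t=8.1166 [x] (0,3) — stop
  → r_3 = 8.1166

ranges = [0.1656, 0.6182, 8.1166]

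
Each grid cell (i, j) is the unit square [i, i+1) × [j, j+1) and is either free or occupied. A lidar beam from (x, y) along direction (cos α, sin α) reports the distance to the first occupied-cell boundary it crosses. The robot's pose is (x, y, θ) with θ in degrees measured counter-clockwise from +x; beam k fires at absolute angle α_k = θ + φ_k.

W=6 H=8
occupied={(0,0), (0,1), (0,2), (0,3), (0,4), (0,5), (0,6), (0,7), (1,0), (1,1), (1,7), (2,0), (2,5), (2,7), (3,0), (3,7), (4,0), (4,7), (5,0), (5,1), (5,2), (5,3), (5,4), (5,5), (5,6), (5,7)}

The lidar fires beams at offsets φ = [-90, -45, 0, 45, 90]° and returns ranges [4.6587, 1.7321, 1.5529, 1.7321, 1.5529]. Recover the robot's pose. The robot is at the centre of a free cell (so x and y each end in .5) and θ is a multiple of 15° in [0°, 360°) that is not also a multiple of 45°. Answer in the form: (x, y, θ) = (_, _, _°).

(x, y, θ) = (3.5, 5.5, 15°)

Candidates: 22 free-cell centres × 16 headings = 352 poses. Raycast each; keep the one whose scan matches to 4 dp.
  (4.5, 2.5, 60°): beam 1 = 0.5774 ≠ 4.6587 ✗
  (2.5, 1.5, 30°): beam 1 = 0.5774 ≠ 4.6587 ✗
  (3.5, 5.5, 300°): beam 1 = 0.5774 ≠ 4.6587 ✗
  (1.5, 3.5, 240°): beam 1 = 0.5774 ≠ 4.6587 ✗
  (3.5, 1.5, 255°): beam 1 = 1.5529 ≠ 4.6587 ✗
  …
  (3.5, 5.5, 15°): r_1=4.6587, r_2=1.7321, r_3=1.5529, r_4=1.7321, r_5=1.5529 — all match ✓
Only this pose fits every beam.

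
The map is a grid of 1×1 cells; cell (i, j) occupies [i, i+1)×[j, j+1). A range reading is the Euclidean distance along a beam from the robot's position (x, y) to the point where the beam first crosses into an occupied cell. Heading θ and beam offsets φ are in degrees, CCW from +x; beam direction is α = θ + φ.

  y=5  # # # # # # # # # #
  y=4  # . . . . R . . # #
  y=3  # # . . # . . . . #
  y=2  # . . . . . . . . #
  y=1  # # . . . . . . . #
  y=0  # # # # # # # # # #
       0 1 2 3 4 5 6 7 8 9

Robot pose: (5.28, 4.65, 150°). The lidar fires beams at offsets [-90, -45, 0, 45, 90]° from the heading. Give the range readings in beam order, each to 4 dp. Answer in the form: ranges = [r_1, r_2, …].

ranges = [0.4041, 0.3623, 0.7000, 3.3957, 0.7506]

beam 1: φ=-90°, α=60°
  cosα=0.5000 sinα=0.8660 | (5,4) | tMaxX 1.4400 tMaxY 0.4041 | tΔX 2.0000 tΔY 1.1547
    t=0.4041 [y] (5,5) — stop
  → r_1 = 0.4041
beam 2: φ=-45°, α=105°
  cosα=-0.2588 sinα=0.9659 | (5,4) | tMaxX 1.0818 tMaxY 0.3623 | tΔX 3.8637 tΔY 1.0353
    t=0.3623 [y] (5,5) — stop
  → r_2 = 0.3623
beam 3: φ=0°, α=150°
  cosα=-0.8660 sinα=0.5000 | (5,4) | tMaxX 0.3233 tMaxY 0.7000 | tΔX 1.1547 tΔY 2.0000
    t=0.3233 [x] (4,4)
    t=0.7000 [y] (4,5) — stop
  → r_3 = 0.7000
beam 4: φ=45°, α=195°
  cosα=-0.9659 sinα=-0.2588 | (5,4) | tMaxX 0.2899 tMaxY 2.5114 | tΔX 1.0353 tΔY 3.8637
    t=0.2899 [x] (4,4)
    t=1.3252 [x] (3,4)
    t=2.3604 [x] (2,4)
    t=2.5114 [y] (2,3)
    t=3.3957 [x] (1,3) — stop
  → r_4 = 3.3957
beam 5: φ=90°, α=240°
  cosα=-0.5000 sinα=-0.8660 | (5,4) | tMaxX 0.5600 tMaxY 0.7506 | tΔX 2.0000 tΔY 1.1547
    t=0.5600 [x] (4,4)
    t=0.7506 [y] (4,3) — stop
  → r_5 = 0.7506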